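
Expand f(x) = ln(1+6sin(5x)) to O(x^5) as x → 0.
30*x - 450*x**2 + 8875*x**3 - 198750*x**4 + O(x**5)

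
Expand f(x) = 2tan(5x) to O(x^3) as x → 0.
10*x + O(x**3)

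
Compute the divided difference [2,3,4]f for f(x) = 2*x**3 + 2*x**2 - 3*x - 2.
20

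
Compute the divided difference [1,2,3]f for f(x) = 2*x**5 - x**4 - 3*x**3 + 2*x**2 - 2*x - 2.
139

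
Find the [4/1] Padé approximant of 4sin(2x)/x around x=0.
16*x**4/15 - 16*x**2/3 + 8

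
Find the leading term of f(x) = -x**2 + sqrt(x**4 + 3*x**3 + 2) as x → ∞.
3*x/2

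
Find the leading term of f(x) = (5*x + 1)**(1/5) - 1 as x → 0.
x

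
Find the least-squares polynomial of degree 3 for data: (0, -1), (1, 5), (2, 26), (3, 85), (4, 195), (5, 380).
-20/21 + (467/126)x + (-101/84)x² + (113/36)x³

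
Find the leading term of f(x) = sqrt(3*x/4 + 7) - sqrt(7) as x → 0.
3*sqrt(7)*x/56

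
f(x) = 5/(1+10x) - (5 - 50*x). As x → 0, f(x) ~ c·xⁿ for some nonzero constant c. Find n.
2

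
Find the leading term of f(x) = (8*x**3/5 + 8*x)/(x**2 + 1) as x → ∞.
8*x/5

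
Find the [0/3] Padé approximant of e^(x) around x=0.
1/(-x**3/6 + x**2/2 - x + 1)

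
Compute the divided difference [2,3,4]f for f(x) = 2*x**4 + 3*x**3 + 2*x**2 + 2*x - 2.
139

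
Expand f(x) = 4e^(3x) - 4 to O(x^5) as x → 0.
12*x + 18*x**2 + 18*x**3 + 27*x**4/2 + O(x**5)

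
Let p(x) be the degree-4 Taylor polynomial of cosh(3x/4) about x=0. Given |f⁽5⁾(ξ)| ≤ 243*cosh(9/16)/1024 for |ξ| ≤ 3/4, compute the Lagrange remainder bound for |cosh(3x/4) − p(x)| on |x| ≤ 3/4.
19683*cosh(9/16)/41943040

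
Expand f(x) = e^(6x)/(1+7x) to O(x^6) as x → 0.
1 - x + 25*x**2 - 139*x**3 + 1027*x**4 - 35621*x**5/5 + O(x**6)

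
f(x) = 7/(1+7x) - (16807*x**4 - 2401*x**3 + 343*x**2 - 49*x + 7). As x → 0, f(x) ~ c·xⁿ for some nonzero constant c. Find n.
5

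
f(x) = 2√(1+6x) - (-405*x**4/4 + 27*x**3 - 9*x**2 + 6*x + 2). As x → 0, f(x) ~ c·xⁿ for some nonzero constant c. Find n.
5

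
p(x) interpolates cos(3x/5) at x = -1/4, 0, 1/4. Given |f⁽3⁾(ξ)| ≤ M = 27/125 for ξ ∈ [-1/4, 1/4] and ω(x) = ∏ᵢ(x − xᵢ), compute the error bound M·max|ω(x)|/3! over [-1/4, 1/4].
sqrt(3)/8000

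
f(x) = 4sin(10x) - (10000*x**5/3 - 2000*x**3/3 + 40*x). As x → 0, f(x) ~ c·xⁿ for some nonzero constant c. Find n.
7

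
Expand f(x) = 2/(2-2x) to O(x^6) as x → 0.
1 + x + x**2 + x**3 + x**4 + x**5 + O(x**6)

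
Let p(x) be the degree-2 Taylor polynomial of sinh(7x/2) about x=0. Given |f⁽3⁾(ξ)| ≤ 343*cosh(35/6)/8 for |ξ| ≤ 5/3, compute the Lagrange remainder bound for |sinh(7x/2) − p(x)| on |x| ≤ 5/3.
42875*cosh(35/6)/1296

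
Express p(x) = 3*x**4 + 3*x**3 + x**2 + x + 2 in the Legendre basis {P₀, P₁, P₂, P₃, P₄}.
(44/15)P₀ + (14/5)P₁ + (50/21)P₂ + (6/5)P₃ + (24/35)P₄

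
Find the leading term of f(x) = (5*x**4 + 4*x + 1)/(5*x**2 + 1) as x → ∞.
x**2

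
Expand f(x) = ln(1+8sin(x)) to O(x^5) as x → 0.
8*x - 32*x**2 + 508*x**3/3 - 3040*x**4/3 + O(x**5)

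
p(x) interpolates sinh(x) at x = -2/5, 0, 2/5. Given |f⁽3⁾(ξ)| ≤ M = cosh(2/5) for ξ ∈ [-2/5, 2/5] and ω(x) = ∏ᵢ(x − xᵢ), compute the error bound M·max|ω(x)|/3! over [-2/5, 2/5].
8*sqrt(3)*cosh(2/5)/3375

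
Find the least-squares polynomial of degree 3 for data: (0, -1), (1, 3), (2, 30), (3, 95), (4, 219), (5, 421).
-74/63 + (94/189)x + (143/126)x² + (169/54)x³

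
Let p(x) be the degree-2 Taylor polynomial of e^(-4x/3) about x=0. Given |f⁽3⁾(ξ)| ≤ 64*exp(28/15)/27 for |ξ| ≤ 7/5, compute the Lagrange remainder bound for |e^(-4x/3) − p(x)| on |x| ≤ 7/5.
10976*exp(28/15)/10125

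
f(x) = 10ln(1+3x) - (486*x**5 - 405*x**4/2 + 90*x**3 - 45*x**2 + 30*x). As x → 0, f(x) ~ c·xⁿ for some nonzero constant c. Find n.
6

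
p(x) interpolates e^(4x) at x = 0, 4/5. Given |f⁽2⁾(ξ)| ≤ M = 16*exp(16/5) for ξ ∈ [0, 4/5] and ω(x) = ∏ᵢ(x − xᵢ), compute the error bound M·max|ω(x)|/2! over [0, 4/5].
32*exp(16/5)/25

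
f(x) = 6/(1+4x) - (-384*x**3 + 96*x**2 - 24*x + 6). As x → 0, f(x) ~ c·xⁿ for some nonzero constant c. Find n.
4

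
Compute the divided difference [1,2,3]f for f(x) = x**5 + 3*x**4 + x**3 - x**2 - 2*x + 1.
170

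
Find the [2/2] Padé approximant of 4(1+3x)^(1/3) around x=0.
(28*x**2/3 + 14*x + 4)/(5*x**2/6 + 5*x/2 + 1)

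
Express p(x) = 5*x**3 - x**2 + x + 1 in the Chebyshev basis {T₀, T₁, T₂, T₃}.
(1/2)T₀ + (19/4)T₁ + (-1/2)T₂ + (5/4)T₃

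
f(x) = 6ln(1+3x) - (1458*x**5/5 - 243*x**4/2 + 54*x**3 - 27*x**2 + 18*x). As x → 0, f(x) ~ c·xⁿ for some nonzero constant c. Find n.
6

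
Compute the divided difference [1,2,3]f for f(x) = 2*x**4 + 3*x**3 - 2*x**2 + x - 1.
66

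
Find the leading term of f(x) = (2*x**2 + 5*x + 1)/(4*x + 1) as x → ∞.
x/2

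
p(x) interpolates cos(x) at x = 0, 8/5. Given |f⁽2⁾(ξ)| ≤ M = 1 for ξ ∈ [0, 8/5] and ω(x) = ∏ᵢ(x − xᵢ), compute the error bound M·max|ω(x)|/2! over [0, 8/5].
8/25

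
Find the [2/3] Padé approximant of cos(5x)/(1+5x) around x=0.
(1 - 125*x**2/12)/(125*x**3/12 + 25*x**2/12 + 5*x + 1)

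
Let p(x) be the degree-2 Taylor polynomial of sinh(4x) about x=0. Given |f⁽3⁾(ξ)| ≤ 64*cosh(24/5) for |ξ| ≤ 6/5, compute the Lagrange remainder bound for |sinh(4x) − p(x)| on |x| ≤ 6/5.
2304*cosh(24/5)/125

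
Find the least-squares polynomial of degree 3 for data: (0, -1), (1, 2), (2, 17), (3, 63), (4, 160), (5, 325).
-17/18 + (2231/756)x + (-829/252)x² + (85/27)x³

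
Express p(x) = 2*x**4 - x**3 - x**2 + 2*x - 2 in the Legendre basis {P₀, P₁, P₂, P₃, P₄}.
(-29/15)P₀ + (7/5)P₁ + (10/21)P₂ + (-2/5)P₃ + (16/35)P₄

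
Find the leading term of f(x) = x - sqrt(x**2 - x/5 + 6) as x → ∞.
1/10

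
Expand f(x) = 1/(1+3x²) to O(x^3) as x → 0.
1 - 3*x**2 + O(x**3)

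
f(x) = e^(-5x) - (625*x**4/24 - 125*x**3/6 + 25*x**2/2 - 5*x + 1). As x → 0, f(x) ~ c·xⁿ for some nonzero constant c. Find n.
5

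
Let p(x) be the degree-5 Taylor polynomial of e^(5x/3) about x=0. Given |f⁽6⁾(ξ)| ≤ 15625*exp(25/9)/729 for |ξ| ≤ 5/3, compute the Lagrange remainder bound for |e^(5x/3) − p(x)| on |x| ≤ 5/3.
48828125*exp(25/9)/76527504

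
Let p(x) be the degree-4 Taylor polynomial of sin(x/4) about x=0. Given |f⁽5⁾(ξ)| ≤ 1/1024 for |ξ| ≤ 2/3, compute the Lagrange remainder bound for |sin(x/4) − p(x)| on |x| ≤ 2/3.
1/933120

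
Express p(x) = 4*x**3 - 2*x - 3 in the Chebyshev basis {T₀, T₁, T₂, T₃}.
(-3)T₀ + T₁ + T₃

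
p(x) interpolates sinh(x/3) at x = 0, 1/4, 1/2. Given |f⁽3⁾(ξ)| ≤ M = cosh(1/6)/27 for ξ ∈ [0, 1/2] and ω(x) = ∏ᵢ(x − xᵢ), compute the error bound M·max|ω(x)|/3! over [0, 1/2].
sqrt(3)*cosh(1/6)/46656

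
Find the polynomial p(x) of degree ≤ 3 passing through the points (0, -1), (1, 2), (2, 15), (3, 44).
x**3 + 2*x**2 - 1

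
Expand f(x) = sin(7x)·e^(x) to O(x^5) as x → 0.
7*x + 7*x**2 - 161*x**3/3 - 56*x**4 + O(x**5)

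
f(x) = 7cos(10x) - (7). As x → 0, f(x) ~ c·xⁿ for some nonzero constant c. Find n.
2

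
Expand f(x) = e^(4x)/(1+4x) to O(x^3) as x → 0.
1 + 8*x**2 + O(x**3)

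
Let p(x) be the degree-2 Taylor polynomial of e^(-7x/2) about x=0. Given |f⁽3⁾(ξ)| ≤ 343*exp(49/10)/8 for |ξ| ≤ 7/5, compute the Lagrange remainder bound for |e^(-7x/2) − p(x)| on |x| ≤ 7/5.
117649*exp(49/10)/6000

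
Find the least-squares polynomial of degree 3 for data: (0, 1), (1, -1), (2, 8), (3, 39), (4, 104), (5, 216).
13/14 + (-81/28)x + (-23/28)x² + (2)x³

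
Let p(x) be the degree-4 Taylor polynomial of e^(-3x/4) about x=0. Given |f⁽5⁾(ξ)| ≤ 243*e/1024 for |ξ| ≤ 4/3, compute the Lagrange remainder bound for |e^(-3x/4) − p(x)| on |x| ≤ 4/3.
e/120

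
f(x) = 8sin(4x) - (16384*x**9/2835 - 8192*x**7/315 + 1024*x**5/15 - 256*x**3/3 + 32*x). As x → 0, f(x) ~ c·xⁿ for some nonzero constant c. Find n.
11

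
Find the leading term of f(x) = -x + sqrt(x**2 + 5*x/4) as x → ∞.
5/8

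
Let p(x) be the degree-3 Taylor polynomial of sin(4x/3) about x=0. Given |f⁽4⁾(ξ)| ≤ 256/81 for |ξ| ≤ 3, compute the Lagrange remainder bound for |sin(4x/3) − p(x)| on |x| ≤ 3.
32/3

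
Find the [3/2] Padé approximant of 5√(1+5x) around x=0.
(625*x**3/32 + 1125*x**2/16 + 75*x/2 + 5)/(75*x**2/16 + 5*x + 1)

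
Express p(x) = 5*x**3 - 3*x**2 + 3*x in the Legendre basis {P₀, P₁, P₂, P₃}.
-P₀ + (6)P₁ + (-2)P₂ + (2)P₃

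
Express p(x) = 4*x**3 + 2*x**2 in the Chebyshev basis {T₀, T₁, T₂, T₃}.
T₀ + (3)T₁ + T₂ + T₃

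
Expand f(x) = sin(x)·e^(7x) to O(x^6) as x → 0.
x + 7*x**2 + 73*x**3/3 + 56*x**4 + 2879*x**5/30 + O(x**6)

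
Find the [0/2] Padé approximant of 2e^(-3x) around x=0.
2/(9*x**2/2 + 3*x + 1)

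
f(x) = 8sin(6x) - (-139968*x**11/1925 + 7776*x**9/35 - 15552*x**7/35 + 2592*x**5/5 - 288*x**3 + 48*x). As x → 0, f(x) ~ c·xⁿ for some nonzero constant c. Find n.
13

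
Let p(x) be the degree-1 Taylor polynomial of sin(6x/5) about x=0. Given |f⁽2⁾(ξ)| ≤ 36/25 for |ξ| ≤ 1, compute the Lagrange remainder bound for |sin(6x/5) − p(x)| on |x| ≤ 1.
18/25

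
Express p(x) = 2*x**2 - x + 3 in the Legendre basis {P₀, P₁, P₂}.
(11/3)P₀ - P₁ + (4/3)P₂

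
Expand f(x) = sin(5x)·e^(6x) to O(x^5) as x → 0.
5*x + 30*x**2 + 415*x**3/6 + 55*x**4 + O(x**5)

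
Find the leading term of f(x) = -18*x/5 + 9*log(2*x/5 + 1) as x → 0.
-18*x**2/25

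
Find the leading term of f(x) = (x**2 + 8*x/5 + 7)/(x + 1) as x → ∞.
x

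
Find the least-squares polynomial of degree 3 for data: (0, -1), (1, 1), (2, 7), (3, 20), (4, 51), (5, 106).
-73/63 + (1597/378)x + (-685/252)x² + (133/108)x³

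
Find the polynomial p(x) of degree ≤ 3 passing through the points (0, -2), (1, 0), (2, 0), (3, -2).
-x**2 + 3*x - 2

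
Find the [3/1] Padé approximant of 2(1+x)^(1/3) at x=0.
(-2*x**3/81 + 2*x**2/9 + 2*x + 2)/(2*x/3 + 1)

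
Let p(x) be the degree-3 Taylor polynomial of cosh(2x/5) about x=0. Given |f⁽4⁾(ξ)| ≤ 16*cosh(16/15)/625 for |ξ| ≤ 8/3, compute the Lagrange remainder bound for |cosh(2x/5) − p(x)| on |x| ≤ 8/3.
8192*cosh(16/15)/151875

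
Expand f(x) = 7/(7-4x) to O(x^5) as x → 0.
1 + 4*x/7 + 16*x**2/49 + 64*x**3/343 + 256*x**4/2401 + O(x**5)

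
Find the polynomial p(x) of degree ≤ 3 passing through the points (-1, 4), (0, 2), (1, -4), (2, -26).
-2*x**3 - 2*x**2 - 2*x + 2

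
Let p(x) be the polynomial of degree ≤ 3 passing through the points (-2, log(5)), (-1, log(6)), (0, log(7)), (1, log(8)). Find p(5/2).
log(1761205026816*2**(1/8)*3**(7/16)*418701171875**(1/16)/1730160900125)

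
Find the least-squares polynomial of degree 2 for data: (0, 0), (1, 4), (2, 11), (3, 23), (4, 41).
11/35 + (47/70)x + (33/14)x²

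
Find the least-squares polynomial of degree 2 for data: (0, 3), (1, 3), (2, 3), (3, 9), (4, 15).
111/35 + (-15/7)x + (9/7)x²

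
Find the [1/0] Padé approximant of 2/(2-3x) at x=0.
3*x/2 + 1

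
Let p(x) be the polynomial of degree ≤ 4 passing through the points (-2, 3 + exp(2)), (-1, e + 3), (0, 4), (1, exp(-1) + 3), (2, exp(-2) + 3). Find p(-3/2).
(-5 + 28*e + (35*exp(2) + 314 + 140*e)*exp(2))*exp(-2)/128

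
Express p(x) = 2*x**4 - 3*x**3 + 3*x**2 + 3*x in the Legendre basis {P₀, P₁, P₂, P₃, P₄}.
(7/5)P₀ + (6/5)P₁ + (22/7)P₂ + (-6/5)P₃ + (16/35)P₄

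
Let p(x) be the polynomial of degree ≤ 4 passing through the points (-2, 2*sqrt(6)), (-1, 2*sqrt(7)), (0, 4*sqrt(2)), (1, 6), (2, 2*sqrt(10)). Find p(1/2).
-5*sqrt(7)/16 - 5*sqrt(10)/64 + 3*sqrt(6)/64 + 45/16 + 45*sqrt(2)/16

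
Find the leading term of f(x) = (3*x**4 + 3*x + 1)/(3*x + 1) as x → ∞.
x**3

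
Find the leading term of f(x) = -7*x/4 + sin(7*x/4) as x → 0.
-343*x**3/384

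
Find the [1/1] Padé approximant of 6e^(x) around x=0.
(3*x + 6)/(1 - x/2)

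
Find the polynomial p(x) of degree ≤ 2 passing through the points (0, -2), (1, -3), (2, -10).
-3*x**2 + 2*x - 2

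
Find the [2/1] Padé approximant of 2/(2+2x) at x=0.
1/(x + 1)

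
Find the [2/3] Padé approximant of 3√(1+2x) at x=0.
(21*x**2/4 + 42*x/5 + 3)/(-x**3/20 + 9*x**2/20 + 9*x/5 + 1)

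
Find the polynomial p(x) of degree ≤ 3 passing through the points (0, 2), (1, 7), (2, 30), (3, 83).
2*x**3 + 3*x**2 + 2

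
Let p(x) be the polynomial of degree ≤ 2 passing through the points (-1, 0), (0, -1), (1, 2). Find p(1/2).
0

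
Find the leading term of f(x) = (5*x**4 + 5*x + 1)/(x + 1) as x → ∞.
5*x**3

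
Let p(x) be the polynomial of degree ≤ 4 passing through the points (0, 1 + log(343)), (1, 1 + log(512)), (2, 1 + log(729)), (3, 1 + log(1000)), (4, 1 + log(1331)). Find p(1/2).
1 + log(1024*11**(113/128)*sqrt(2)*3**(23/32)*5**(21/32)*7**(105/128)/891)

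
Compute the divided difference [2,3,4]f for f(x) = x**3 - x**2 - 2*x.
8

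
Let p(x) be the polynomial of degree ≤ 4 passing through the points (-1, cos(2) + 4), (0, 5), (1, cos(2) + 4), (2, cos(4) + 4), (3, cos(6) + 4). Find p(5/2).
35*cos(4)/32 - 75*cos(2)/128 + 35*cos(6)/128 + 135/32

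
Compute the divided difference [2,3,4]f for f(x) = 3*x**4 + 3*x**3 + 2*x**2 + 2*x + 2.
194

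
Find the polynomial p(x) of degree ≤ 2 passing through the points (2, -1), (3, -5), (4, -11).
-x**2 + x + 1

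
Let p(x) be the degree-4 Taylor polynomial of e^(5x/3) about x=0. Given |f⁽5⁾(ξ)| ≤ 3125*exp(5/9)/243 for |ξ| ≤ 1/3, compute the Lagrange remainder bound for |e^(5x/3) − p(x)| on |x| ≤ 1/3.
625*exp(5/9)/1417176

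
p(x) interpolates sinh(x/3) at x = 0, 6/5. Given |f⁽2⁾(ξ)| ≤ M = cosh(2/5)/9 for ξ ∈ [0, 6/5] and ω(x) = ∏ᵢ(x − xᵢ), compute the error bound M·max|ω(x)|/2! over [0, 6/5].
cosh(2/5)/50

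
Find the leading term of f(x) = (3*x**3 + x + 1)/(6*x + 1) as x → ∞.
x**2/2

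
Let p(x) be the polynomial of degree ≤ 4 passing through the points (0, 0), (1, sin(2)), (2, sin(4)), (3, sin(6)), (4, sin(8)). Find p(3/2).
45*sin(4)/64 + 3*sin(8)/128 - 5*sin(6)/32 + 15*sin(2)/32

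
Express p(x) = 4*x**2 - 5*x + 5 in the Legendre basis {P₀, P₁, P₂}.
(19/3)P₀ + (-5)P₁ + (8/3)P₂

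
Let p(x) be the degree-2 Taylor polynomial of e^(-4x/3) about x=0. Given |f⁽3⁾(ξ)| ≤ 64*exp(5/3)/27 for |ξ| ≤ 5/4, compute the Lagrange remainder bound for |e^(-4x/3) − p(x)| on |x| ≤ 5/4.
125*exp(5/3)/162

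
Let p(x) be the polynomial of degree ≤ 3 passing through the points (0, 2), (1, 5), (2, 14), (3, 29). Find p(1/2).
11/4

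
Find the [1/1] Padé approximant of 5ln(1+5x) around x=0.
25*x/(5*x/2 + 1)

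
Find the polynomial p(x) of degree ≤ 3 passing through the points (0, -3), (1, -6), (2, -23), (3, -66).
-2*x**3 - x**2 - 3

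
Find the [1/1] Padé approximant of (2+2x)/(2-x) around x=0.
(x + 1)/(1 - x/2)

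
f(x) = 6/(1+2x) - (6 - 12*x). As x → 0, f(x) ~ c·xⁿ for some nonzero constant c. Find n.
2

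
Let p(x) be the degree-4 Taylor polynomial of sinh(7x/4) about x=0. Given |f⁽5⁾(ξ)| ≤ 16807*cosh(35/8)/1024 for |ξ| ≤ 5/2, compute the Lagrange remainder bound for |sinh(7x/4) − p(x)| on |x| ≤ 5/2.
10504375*cosh(35/8)/786432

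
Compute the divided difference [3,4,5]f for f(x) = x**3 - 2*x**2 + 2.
10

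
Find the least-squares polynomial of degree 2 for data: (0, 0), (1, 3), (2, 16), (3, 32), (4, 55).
-16/35 + (113/70)x + (43/14)x²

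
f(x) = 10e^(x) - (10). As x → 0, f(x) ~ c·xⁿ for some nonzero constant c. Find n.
1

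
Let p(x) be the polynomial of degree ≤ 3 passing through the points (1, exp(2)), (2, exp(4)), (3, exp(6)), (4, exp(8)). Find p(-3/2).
(-105*exp(6) - 495*exp(2) + 231 + 385*exp(4))*exp(2)/16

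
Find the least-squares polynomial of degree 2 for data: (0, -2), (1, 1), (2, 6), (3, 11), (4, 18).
-72/35 + (19/7)x + (4/7)x²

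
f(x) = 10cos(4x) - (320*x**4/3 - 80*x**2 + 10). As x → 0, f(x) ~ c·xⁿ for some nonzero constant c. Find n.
6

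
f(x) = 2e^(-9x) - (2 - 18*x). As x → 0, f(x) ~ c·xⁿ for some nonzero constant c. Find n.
2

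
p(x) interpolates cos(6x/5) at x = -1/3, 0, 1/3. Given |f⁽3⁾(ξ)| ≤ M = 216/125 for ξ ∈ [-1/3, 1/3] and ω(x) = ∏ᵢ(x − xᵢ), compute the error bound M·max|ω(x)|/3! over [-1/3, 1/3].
8*sqrt(3)/3375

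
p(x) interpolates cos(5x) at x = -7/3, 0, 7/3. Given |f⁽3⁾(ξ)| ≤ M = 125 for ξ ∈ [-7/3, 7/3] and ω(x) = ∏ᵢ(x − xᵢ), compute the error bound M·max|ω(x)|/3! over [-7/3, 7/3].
42875*sqrt(3)/729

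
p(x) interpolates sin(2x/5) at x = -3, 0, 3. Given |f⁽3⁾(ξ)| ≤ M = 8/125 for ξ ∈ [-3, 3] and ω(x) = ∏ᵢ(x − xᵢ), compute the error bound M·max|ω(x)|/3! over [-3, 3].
8*sqrt(3)/125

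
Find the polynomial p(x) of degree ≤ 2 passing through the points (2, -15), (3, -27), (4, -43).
-2*x**2 - 2*x - 3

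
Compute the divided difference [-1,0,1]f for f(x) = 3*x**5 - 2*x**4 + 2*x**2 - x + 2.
0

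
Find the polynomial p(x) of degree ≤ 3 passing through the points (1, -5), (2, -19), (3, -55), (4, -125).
-2*x**3 + x**2 - 3*x - 1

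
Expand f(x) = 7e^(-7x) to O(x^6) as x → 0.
7 - 49*x + 343*x**2/2 - 2401*x**3/6 + 16807*x**4/24 - 117649*x**5/120 + O(x**6)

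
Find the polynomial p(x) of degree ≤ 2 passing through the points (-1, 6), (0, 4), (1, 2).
4 - 2*x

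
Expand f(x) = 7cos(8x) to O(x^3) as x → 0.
7 - 224*x**2 + O(x**3)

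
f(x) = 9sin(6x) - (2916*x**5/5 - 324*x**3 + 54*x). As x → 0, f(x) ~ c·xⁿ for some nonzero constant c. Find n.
7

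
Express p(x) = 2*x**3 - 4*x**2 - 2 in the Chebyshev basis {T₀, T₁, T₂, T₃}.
(-4)T₀ + (3/2)T₁ + (-2)T₂ + (1/2)T₃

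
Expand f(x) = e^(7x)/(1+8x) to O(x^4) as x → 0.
1 - x + 65*x**2/2 - 1217*x**3/6 + O(x**4)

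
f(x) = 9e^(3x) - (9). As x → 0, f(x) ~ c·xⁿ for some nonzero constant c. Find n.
1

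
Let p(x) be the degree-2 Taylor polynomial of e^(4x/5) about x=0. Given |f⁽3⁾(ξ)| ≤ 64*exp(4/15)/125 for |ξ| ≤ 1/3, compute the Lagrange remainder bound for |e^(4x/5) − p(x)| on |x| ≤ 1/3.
32*exp(4/15)/10125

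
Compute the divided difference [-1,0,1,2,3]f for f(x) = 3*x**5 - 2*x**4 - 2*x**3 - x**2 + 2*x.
13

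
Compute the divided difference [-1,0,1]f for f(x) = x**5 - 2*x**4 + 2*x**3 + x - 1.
-2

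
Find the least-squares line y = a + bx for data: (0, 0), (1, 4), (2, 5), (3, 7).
a = 7/10, b = 11/5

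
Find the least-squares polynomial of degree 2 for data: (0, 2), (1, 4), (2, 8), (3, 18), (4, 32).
16/7 + (-41/35)x + (15/7)x²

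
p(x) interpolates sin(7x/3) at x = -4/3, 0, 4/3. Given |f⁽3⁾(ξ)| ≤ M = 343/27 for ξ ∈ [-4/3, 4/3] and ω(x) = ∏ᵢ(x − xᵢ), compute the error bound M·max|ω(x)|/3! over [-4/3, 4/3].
21952*sqrt(3)/19683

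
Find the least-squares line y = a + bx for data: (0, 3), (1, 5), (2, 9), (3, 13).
a = 12/5, b = 17/5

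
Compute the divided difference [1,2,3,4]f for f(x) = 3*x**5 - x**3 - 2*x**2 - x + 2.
194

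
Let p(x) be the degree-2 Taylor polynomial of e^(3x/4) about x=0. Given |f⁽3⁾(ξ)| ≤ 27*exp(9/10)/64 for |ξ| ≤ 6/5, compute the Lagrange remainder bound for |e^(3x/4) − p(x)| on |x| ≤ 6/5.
243*exp(9/10)/2000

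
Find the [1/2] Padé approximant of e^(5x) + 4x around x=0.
(3149*x/411 + 1)/(-125*x**2/274 - 550*x/411 + 1)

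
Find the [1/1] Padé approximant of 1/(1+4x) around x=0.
1/(4*x + 1)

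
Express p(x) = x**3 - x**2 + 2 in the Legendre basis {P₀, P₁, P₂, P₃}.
(5/3)P₀ + (3/5)P₁ + (-2/3)P₂ + (2/5)P₃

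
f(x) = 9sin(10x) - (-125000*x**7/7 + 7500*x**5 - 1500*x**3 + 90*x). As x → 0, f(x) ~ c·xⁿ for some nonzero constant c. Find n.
9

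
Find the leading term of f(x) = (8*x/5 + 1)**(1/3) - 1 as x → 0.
8*x/15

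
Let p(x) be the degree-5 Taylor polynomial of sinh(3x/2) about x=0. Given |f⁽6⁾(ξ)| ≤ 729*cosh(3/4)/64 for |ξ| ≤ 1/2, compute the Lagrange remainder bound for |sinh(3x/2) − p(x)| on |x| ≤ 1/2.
81*cosh(3/4)/327680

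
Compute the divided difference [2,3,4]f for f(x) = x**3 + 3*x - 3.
9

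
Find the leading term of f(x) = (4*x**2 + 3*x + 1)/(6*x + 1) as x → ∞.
2*x/3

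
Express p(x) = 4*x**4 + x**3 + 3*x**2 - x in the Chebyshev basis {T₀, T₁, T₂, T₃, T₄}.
(3)T₀ + (-1/4)T₁ + (7/2)T₂ + (1/4)T₃ + (1/2)T₄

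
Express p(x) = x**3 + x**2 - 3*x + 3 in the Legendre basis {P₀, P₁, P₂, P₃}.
(10/3)P₀ + (-12/5)P₁ + (2/3)P₂ + (2/5)P₃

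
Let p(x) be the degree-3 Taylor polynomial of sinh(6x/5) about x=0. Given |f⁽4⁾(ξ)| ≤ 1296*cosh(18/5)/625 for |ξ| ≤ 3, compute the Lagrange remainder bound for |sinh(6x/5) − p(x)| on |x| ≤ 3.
4374*cosh(18/5)/625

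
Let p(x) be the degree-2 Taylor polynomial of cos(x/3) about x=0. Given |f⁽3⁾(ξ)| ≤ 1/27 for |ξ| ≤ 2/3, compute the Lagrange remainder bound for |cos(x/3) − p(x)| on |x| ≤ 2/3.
4/2187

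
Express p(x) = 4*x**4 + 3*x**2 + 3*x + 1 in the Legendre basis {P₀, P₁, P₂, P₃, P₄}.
(14/5)P₀ + (3)P₁ + (30/7)P₂ + (32/35)P₄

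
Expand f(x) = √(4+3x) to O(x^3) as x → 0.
2 + 3*x/4 - 9*x**2/64 + O(x**3)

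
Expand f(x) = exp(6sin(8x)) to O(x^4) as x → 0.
1 + 48*x + 1152*x**2 + 17920*x**3 + O(x**4)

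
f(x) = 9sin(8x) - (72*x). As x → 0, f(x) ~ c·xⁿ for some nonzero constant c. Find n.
3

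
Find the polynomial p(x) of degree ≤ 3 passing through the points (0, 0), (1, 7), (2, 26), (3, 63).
x**3 + 3*x**2 + 3*x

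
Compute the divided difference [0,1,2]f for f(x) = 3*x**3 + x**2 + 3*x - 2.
10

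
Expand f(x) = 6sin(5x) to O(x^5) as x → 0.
30*x - 125*x**3 + O(x**5)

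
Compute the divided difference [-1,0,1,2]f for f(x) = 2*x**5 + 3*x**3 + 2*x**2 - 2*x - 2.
13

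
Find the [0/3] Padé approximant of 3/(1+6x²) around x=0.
3/(6*x**2 + 1)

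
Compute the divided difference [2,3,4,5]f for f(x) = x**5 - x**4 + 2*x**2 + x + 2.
111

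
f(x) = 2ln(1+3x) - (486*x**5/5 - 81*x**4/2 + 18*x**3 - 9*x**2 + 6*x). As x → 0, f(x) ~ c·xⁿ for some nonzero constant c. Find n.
6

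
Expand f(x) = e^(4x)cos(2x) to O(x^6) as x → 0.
1 + 4*x + 6*x**2 + 8*x**3/3 - 14*x**4/3 - 152*x**5/15 + O(x**6)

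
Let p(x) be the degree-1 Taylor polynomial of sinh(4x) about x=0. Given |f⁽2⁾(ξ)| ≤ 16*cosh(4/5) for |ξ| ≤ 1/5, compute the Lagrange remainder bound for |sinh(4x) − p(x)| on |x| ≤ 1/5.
8*cosh(4/5)/25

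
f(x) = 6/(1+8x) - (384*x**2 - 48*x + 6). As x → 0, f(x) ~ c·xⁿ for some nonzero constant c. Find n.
3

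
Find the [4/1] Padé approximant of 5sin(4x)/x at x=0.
128*x**4/3 - 160*x**2/3 + 20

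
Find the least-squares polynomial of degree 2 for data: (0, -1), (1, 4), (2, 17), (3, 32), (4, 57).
-1 + (12/5)x + (3)x²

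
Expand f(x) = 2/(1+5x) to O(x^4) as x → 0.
2 - 10*x + 50*x**2 - 250*x**3 + O(x**4)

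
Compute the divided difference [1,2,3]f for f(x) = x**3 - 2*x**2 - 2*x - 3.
4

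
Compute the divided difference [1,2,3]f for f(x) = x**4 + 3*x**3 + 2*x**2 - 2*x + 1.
45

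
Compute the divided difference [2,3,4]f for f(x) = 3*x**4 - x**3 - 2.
156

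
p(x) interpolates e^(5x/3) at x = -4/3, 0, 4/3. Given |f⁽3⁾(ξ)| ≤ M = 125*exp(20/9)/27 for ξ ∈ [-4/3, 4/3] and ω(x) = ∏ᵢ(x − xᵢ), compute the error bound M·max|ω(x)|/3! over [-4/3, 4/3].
8000*sqrt(3)*exp(20/9)/19683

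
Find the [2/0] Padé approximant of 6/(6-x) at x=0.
x**2/36 + x/6 + 1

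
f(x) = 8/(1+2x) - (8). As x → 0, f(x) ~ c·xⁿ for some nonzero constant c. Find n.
1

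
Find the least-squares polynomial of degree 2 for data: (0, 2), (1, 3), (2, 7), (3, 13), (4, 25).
78/35 + (-44/35)x + (12/7)x²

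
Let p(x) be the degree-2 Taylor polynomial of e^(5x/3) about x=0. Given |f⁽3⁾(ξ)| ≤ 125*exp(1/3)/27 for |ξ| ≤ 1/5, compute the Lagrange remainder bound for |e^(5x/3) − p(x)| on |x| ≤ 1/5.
exp(1/3)/162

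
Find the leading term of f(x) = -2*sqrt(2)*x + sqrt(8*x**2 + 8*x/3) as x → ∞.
sqrt(2)/3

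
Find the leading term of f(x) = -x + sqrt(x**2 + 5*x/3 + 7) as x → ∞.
5/6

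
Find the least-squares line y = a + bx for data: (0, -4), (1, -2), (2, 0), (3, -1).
a = -17/5, b = 11/10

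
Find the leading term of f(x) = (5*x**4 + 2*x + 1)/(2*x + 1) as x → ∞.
5*x**3/2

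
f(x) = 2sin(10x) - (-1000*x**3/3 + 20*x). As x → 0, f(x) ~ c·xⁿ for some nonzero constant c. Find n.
5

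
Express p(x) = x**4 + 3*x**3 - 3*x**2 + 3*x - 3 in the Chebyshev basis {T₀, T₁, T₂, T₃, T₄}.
(-33/8)T₀ + (21/4)T₁ - T₂ + (3/4)T₃ + (1/8)T₄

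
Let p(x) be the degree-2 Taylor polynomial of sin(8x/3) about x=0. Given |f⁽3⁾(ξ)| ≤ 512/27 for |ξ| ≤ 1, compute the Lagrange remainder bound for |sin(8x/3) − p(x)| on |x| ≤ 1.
256/81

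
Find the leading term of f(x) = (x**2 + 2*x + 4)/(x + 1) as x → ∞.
x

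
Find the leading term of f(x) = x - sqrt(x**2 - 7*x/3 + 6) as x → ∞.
7/6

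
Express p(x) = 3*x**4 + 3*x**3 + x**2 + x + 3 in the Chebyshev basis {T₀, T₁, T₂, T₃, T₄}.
(37/8)T₀ + (13/4)T₁ + (2)T₂ + (3/4)T₃ + (3/8)T₄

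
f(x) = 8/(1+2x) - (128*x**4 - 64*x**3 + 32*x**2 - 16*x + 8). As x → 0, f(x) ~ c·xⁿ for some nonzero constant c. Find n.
5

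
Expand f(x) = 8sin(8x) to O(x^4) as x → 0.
64*x - 2048*x**3/3 + O(x**4)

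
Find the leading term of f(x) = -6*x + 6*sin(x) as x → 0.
-x**3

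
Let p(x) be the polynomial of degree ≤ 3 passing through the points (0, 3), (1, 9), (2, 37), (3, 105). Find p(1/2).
35/8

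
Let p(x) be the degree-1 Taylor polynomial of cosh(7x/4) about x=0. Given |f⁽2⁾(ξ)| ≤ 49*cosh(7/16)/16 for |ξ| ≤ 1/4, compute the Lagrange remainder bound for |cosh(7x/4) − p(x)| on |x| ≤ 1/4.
49*cosh(7/16)/512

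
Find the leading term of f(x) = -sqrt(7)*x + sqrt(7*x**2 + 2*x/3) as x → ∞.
sqrt(7)/21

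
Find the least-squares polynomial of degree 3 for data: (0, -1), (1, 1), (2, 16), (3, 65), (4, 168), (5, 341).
-5/6 + (143/252)x + (-101/42)x² + (115/36)x³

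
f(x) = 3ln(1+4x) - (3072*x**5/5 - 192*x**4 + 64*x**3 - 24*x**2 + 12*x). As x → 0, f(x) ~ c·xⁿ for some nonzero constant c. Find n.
6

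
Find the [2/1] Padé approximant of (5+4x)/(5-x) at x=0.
(4*x/5 + 1)/(1 - x/5)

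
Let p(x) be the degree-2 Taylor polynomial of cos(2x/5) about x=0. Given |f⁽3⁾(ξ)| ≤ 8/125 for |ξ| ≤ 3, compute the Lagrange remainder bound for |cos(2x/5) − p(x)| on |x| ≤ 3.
36/125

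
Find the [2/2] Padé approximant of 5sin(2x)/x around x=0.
(10 - 14*x**2/3)/(x**2/5 + 1)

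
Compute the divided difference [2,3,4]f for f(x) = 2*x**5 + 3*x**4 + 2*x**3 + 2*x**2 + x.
755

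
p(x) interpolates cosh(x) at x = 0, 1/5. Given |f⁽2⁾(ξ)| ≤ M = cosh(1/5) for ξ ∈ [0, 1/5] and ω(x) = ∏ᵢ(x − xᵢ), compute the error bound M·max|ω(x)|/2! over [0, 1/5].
cosh(1/5)/200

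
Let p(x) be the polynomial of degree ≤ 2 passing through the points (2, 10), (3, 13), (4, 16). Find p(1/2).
11/2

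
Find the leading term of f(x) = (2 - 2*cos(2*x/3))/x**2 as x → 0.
4/9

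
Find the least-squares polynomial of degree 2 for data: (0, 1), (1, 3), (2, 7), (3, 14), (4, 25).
6/5 + (-1/10)x + (3/2)x²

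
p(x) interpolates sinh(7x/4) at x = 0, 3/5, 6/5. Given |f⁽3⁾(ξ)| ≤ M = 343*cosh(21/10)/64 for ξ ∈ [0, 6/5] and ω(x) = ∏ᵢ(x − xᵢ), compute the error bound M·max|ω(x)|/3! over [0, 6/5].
343*sqrt(3)*cosh(21/10)/8000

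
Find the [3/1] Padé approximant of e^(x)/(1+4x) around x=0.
(1271*x**3/7176 + 595*x**2/1196 + 1197*x/1196 + 1)/(4785*x/1196 + 1)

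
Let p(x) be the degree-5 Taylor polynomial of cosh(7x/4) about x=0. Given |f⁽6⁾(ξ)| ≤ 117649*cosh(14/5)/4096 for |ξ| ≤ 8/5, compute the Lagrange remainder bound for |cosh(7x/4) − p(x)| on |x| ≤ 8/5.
470596*cosh(14/5)/703125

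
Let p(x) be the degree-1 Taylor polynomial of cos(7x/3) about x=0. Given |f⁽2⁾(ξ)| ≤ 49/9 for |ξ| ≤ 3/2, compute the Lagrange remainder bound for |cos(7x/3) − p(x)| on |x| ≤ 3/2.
49/8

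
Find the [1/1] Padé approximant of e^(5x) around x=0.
(5*x/2 + 1)/(1 - 5*x/2)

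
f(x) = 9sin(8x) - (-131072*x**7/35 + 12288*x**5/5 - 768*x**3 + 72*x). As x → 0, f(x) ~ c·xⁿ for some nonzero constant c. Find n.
9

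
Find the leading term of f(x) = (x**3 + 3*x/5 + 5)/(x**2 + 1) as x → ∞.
x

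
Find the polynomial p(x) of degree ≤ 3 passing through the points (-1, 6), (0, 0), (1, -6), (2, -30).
-3*x**3 - 3*x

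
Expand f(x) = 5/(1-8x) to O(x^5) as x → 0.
5 + 40*x + 320*x**2 + 2560*x**3 + 20480*x**4 + O(x**5)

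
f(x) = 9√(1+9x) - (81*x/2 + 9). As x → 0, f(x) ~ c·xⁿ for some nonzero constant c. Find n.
2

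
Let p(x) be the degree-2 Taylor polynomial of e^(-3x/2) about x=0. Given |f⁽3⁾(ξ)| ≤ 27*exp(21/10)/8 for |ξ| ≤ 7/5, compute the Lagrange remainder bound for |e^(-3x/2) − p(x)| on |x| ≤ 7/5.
3087*exp(21/10)/2000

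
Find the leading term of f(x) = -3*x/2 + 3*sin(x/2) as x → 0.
-x**3/16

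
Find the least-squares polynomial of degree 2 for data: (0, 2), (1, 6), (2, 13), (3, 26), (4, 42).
73/35 + (10/7)x + (15/7)x²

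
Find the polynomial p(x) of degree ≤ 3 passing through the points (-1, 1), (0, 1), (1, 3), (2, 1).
-x**3 + x**2 + 2*x + 1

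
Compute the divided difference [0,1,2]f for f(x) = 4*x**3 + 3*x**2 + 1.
15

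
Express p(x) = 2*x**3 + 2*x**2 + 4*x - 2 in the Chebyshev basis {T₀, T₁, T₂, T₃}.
-T₀ + (11/2)T₁ + T₂ + (1/2)T₃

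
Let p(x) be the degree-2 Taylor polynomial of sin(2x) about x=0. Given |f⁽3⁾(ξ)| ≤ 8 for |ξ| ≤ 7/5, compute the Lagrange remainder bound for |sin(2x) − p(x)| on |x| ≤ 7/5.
1372/375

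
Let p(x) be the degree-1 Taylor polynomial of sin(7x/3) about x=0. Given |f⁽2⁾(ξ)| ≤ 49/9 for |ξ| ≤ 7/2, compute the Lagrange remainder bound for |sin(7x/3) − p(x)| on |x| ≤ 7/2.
2401/72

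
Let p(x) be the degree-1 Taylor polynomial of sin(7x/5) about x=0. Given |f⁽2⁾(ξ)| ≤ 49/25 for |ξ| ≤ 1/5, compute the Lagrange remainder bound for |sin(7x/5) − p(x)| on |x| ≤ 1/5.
49/1250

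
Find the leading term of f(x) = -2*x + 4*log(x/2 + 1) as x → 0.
-x**2/2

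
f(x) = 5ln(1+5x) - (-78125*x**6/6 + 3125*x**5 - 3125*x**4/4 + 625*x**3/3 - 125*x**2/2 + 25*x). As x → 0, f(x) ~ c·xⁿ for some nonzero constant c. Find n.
7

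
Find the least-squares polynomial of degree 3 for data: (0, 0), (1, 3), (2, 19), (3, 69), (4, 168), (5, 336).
5/63 + (565/378)x + (-481/252)x² + (325/108)x³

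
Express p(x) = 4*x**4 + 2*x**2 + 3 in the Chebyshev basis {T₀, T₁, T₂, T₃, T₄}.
(11/2)T₀ + (3)T₂ + (1/2)T₄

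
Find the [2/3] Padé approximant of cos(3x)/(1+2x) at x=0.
(1 - 15*x**2/4)/(3*x**3/2 + 3*x**2/4 + 2*x + 1)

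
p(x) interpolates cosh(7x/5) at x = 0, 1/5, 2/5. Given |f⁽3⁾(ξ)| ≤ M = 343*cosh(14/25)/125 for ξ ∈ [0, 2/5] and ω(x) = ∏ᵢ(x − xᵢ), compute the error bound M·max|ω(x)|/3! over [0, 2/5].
343*sqrt(3)*cosh(14/25)/421875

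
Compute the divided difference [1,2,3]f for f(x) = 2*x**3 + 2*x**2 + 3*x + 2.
14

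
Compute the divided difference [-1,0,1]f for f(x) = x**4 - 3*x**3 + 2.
1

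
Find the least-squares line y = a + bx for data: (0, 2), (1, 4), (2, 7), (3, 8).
a = 21/10, b = 21/10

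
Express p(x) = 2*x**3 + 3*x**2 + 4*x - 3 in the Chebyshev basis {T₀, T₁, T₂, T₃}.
(-3/2)T₀ + (11/2)T₁ + (3/2)T₂ + (1/2)T₃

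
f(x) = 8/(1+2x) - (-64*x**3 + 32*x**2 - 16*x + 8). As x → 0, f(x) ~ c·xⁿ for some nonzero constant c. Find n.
4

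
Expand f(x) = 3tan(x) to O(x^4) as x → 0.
3*x + x**3 + O(x**4)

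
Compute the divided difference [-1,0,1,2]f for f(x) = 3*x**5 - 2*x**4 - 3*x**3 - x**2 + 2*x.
8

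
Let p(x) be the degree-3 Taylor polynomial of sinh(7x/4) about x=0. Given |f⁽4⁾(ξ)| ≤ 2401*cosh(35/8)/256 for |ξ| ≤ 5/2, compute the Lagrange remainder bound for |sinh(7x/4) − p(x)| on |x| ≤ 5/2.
1500625*cosh(35/8)/98304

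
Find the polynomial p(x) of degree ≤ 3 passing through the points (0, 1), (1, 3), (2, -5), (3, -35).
-2*x**3 + x**2 + 3*x + 1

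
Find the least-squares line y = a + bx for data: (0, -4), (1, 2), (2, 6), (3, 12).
a = -19/5, b = 26/5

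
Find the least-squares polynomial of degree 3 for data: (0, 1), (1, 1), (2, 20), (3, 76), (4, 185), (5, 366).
62/63 + (-1409/378)x + (215/252)x² + (313/108)x³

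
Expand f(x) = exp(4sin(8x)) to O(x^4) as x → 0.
1 + 32*x + 512*x**2 + 5120*x**3 + O(x**4)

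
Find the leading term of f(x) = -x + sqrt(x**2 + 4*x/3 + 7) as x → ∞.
2/3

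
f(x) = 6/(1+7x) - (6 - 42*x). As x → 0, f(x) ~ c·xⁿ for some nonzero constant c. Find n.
2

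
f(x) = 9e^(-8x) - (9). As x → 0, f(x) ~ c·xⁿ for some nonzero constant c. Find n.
1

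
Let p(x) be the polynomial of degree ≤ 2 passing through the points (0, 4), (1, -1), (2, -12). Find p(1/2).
9/4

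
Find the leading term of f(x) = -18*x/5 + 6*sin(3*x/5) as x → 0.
-27*x**3/125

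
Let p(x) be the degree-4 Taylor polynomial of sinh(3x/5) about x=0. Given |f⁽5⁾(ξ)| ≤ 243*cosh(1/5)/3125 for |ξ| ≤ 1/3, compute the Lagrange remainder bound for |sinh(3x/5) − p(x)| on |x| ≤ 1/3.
cosh(1/5)/375000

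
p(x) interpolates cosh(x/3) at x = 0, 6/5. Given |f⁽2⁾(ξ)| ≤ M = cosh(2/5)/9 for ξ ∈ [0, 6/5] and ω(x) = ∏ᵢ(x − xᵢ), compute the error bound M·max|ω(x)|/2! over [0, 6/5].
cosh(2/5)/50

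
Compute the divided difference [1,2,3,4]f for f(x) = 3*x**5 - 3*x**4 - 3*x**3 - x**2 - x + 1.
162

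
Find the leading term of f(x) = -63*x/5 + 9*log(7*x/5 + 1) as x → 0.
-441*x**2/50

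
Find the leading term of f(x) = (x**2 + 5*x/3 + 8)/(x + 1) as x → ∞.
x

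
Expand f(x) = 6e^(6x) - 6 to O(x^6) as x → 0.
36*x + 108*x**2 + 216*x**3 + 324*x**4 + 1944*x**5/5 + O(x**6)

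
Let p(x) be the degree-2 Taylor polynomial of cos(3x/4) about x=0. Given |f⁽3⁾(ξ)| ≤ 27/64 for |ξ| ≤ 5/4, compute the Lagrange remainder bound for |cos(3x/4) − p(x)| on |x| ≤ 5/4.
1125/8192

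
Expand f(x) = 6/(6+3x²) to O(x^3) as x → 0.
1 - x**2/2 + O(x**3)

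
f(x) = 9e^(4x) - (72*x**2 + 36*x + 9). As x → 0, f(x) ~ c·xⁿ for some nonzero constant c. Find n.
3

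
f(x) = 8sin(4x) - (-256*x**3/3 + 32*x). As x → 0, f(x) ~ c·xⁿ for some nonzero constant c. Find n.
5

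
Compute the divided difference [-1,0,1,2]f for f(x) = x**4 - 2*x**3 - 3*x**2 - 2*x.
0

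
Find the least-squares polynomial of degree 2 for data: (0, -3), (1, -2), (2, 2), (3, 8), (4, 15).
-16/5 + (3/5)x + x²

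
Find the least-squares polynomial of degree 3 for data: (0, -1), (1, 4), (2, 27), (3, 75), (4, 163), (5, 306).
-83/63 + (607/189)x + (125/126)x² + (115/54)x³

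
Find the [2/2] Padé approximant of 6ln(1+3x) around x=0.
9*x*(3*x + 2)/(3*x**2/2 + 3*x + 1)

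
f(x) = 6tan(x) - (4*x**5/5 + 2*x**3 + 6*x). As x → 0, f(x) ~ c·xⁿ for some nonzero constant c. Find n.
7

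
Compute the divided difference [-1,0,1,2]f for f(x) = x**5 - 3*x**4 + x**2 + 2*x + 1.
-1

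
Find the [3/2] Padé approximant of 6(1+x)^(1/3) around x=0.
(14*x**3/135 + 14*x**2/5 + 42*x/5 + 6)/(2*x**2/9 + 16*x/15 + 1)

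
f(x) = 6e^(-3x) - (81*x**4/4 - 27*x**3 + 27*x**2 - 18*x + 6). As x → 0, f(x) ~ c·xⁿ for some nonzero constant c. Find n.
5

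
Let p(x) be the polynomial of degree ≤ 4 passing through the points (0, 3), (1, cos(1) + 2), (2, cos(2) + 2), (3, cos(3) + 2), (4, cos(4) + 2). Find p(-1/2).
-105*cos(1)/32 + 189*cos(2)/64 + 35*cos(4)/128 - 45*cos(3)/32 + 571/128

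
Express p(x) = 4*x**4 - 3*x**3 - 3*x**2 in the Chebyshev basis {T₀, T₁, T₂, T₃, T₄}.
(-9/4)T₁ + (1/2)T₂ + (-3/4)T₃ + (1/2)T₄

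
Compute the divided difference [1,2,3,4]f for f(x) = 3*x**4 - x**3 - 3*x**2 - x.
29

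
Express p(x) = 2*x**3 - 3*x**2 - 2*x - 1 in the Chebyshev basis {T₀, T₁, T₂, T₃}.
(-5/2)T₀ + (-1/2)T₁ + (-3/2)T₂ + (1/2)T₃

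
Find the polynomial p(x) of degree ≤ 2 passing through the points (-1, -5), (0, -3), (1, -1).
2*x - 3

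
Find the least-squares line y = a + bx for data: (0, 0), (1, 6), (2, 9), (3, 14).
a = 1/2, b = 9/2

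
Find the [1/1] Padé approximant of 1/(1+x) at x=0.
1/(x + 1)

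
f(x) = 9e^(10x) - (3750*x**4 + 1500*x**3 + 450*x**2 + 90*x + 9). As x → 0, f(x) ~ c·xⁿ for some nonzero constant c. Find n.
5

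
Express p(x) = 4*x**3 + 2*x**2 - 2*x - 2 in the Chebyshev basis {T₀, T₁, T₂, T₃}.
-T₀ + T₁ + T₂ + T₃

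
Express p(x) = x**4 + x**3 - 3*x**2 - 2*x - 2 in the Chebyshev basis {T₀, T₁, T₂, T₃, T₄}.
(-25/8)T₀ + (-5/4)T₁ - T₂ + (1/4)T₃ + (1/8)T₄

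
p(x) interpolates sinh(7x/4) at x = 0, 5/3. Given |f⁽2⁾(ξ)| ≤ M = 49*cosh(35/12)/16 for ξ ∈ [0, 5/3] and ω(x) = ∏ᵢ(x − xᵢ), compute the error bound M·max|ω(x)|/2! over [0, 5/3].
1225*cosh(35/12)/1152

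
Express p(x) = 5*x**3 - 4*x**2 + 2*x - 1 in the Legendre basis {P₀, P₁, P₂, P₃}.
(-7/3)P₀ + (5)P₁ + (-8/3)P₂ + (2)P₃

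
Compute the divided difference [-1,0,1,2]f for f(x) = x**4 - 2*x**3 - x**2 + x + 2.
0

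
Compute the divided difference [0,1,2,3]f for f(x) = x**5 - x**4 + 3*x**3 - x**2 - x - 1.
22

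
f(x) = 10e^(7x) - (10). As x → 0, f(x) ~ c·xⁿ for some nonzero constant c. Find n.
1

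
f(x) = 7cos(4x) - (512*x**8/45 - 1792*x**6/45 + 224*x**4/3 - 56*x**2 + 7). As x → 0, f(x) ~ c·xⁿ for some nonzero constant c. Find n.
10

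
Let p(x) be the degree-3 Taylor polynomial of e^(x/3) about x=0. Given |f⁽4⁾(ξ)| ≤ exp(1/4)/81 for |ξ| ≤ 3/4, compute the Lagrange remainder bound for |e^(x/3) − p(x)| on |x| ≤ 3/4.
exp(1/4)/6144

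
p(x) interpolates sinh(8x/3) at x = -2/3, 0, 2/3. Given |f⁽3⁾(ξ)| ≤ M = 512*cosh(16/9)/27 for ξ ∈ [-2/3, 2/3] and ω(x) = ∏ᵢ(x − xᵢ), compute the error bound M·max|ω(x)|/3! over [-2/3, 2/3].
4096*sqrt(3)*cosh(16/9)/19683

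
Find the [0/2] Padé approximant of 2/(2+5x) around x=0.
1/(5*x/2 + 1)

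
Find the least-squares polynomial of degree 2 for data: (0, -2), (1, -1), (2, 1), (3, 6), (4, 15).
-59/35 + (-93/70)x + (19/14)x²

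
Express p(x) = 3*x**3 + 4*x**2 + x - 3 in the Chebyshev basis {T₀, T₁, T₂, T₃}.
-T₀ + (13/4)T₁ + (2)T₂ + (3/4)T₃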